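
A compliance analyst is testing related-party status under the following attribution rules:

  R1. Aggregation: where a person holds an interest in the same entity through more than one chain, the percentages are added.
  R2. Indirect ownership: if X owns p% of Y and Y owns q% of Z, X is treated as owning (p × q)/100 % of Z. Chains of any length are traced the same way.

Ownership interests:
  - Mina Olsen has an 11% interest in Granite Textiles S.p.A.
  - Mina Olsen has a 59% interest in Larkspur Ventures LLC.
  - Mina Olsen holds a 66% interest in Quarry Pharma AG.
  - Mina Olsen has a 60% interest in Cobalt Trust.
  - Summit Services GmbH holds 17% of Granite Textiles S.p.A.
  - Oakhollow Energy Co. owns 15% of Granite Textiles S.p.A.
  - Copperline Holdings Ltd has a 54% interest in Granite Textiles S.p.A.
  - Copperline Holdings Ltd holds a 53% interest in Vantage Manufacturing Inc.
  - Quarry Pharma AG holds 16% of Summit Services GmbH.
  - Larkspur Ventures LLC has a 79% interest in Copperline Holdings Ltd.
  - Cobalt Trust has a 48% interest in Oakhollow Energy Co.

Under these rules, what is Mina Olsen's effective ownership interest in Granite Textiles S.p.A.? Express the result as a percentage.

42.2846%

Chain via Cobalt Trust → Oakhollow Energy Co. (R2): 60% × 48% × 15% = 4.32% of Granite Textiles S.p.A.
Chain via Quarry Pharma AG → Summit Services GmbH (R2): 66% × 16% × 17% = 1.7952% of Granite Textiles S.p.A.
Chain via Larkspur Ventures LLC → Copperline Holdings Ltd (R2): 59% × 79% × 54% = 25.1694% of Granite Textiles S.p.A.
Direct interest in Granite Textiles S.p.A: 11%.
Aggregating (R1): 4.32% + 1.7952% + 25.1694% + 11% = 42.2846%.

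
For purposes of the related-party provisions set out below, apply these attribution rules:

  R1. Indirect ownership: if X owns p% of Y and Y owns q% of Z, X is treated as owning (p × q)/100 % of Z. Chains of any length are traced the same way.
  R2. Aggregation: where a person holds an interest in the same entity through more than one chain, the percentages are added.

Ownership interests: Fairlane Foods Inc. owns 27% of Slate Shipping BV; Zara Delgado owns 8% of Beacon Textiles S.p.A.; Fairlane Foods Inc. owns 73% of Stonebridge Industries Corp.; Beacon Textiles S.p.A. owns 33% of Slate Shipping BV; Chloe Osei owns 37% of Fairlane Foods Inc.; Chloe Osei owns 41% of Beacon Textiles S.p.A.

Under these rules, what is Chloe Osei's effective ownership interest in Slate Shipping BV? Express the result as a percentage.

23.52%

Chain via Fairlane Foods Inc. (R1): 37% × 27% = 9.99% of Slate Shipping BV.
Chain via Beacon Textiles S.p.A. (R1): 41% × 33% = 13.53% of Slate Shipping BV.
Aggregating (R2): 9.99% + 13.53% = 23.52%.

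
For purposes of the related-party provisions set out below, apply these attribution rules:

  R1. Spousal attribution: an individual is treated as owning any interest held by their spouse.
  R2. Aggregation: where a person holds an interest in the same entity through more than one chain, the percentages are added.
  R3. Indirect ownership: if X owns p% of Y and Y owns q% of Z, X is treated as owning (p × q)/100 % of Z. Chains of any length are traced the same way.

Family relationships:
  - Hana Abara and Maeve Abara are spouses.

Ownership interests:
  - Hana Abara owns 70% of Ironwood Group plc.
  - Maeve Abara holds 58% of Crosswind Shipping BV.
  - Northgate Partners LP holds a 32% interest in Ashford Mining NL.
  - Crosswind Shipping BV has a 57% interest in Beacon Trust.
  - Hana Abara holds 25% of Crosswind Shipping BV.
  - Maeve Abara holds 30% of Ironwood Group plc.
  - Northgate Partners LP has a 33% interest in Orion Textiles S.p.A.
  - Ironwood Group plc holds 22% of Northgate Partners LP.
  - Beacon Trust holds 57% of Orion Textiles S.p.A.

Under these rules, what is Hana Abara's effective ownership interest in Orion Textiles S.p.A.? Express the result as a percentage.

34.2267%

By spousal attribution (R1), Hana Abara is treated as also owning Maeve Abara's interest in Ironwood Group plc, giving 70% + 30% = 100%.
By spousal attribution (R1), Hana Abara is treated as also owning Maeve Abara's interest in Crosswind Shipping BV, giving 25% + 58% = 83%.
Chain via Ironwood Group plc → Northgate Partners LP (R3): 100% × 22% × 33% = 7.26% of Orion Textiles S.p.A.
Chain via Crosswind Shipping BV → Beacon Trust (R3): 83% × 57% × 57% = 26.9667% of Orion Textiles S.p.A.
Aggregating (R2): 7.26% + 26.9667% = 34.2267%.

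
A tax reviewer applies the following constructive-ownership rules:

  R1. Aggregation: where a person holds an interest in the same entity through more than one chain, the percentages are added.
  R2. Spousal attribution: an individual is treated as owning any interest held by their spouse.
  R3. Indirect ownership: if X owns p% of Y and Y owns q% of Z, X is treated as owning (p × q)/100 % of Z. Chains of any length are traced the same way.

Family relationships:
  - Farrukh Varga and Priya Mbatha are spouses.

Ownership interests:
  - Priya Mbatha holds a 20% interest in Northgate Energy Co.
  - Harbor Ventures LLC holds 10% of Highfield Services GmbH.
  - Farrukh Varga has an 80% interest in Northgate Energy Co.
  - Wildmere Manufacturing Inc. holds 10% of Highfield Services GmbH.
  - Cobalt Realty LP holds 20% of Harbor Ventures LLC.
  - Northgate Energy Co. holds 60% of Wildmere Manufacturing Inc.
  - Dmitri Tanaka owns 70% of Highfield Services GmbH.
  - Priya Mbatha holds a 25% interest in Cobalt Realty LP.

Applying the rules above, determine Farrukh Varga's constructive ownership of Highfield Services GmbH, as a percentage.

6.5%

By spousal attribution (R2), Farrukh Varga is treated as also owning Priya Mbatha's interest in Northgate Energy Co, giving 80% + 20% = 100%.
By spousal attribution (R2), Farrukh Varga is treated as owning Priya Mbatha's 25% interest in Cobalt Realty LP.
Chain via Northgate Energy Co. → Wildmere Manufacturing Inc. (R3): 100% × 60% × 10% = 6% of Highfield Services GmbH.
Chain via Cobalt Realty LP → Harbor Ventures LLC (R3): 25% × 20% × 10% = 0.5% of Highfield Services GmbH.
Aggregating (R1): 6% + 0.5% = 6.5%.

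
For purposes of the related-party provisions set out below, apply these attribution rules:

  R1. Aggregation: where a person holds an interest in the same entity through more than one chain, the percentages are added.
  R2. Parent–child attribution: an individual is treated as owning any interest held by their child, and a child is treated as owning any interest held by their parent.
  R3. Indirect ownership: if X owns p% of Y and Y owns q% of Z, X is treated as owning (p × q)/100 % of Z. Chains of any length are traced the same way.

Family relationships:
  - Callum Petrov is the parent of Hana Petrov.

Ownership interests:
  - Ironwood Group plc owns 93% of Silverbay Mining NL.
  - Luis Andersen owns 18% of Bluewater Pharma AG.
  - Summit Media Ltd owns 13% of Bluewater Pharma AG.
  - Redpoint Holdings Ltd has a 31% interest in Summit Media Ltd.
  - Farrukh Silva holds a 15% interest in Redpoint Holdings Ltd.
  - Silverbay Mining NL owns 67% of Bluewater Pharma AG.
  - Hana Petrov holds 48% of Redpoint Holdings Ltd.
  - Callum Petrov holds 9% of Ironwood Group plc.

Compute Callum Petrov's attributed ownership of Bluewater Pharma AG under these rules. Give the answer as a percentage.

By parent–child attribution (R2), Callum Petrov is treated as owning Hana Petrov's 48% interest in Redpoint Holdings Ltd.
Chain via Ironwood Group plc → Silverbay Mining NL (R3): 9% × 93% × 67% = 5.6079% of Bluewater Pharma AG.
Chain via Redpoint Holdings Ltd → Summit Media Ltd (R3): 48% × 31% × 13% = 1.9344% of Bluewater Pharma AG.
Aggregating (R1): 5.6079% + 1.9344% = 7.5423%.

7.5423%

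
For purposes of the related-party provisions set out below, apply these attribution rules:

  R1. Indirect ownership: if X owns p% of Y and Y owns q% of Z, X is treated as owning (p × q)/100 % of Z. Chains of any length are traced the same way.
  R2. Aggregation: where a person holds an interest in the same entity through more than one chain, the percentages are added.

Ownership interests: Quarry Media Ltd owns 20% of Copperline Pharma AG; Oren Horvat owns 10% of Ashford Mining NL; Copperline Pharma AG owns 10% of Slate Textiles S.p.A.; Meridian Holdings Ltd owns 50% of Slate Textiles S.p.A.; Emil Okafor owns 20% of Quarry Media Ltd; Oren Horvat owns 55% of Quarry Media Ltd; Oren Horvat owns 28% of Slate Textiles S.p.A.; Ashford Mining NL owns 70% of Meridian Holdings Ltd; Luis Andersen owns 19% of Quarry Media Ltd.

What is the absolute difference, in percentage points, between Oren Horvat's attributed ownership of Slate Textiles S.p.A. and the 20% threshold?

Chain via Ashford Mining NL → Meridian Holdings Ltd (R1): 10% × 70% × 50% = 3.5% of Slate Textiles S.p.A.
Chain via Quarry Media Ltd → Copperline Pharma AG (R1): 55% × 20% × 10% = 1.1% of Slate Textiles S.p.A.
Direct interest in Slate Textiles S.p.A: 28%.
Aggregating (R2): 3.5% + 1.1% + 28% = 32.6%.
32.6% exceeds the 20% threshold by 12.6 percentage points.

12.6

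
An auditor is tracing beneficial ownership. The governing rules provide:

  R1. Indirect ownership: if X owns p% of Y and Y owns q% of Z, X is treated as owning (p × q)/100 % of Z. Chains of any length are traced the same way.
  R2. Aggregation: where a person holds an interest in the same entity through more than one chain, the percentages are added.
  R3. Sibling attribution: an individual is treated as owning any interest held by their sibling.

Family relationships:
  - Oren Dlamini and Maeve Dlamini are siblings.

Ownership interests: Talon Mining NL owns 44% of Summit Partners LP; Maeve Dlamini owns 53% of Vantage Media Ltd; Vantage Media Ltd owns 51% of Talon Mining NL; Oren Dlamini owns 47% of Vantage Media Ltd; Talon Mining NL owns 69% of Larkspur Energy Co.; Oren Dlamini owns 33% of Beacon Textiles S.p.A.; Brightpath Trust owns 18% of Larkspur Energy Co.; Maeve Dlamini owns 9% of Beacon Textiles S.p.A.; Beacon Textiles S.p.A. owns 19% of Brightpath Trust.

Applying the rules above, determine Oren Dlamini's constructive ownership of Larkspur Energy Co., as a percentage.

By sibling attribution (R3), Oren Dlamini is treated as also owning Maeve Dlamini's interest in Beacon Textiles S.p.A, giving 33% + 9% = 42%.
By sibling attribution (R3), Oren Dlamini is treated as also owning Maeve Dlamini's interest in Vantage Media Ltd, giving 47% + 53% = 100%.
Chain via Beacon Textiles S.p.A. → Brightpath Trust (R1): 42% × 19% × 18% = 1.4364% of Larkspur Energy Co.
Chain via Vantage Media Ltd → Talon Mining NL (R1): 100% × 51% × 69% = 35.19% of Larkspur Energy Co.
Aggregating (R2): 1.4364% + 35.19% = 36.6264%.

36.6264%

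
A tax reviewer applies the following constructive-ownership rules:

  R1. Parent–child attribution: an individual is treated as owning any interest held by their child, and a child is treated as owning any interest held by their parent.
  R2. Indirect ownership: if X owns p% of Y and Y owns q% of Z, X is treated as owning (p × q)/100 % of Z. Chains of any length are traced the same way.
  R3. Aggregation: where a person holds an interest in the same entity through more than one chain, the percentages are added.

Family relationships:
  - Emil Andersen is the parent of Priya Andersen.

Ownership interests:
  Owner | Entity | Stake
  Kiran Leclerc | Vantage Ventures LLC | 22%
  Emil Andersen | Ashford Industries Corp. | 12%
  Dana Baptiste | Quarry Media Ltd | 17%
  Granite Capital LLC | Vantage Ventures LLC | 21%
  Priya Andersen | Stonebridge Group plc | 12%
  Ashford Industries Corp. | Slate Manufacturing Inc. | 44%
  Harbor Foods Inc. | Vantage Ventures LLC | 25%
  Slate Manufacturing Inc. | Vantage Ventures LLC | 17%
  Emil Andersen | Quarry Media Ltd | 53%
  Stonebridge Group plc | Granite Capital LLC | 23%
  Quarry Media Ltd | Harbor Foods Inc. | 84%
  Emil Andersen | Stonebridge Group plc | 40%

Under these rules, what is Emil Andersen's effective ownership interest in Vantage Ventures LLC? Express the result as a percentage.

14.5392%

By parent–child attribution (R1), Emil Andersen is treated as also owning Priya Andersen's interest in Stonebridge Group plc, giving 40% + 12% = 52%.
Chain via Quarry Media Ltd → Harbor Foods Inc. (R2): 53% × 84% × 25% = 11.13% of Vantage Ventures LLC.
Chain via Stonebridge Group plc → Granite Capital LLC (R2): 52% × 23% × 21% = 2.5116% of Vantage Ventures LLC.
Chain via Ashford Industries Corp. → Slate Manufacturing Inc. (R2): 12% × 44% × 17% = 0.8976% of Vantage Ventures LLC.
Aggregating (R3): 11.13% + 2.5116% + 0.8976% = 14.5392%.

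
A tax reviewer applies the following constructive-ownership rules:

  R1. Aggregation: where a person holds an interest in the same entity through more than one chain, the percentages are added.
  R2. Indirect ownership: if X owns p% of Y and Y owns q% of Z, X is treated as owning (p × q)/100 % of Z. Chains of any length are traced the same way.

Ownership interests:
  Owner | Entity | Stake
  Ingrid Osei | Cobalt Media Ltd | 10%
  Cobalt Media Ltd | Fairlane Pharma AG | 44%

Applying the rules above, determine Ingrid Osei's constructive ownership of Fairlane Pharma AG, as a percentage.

Chain via Cobalt Media Ltd (R2): 10% × 44% = 4.4% of Fairlane Pharma AG.

4.4%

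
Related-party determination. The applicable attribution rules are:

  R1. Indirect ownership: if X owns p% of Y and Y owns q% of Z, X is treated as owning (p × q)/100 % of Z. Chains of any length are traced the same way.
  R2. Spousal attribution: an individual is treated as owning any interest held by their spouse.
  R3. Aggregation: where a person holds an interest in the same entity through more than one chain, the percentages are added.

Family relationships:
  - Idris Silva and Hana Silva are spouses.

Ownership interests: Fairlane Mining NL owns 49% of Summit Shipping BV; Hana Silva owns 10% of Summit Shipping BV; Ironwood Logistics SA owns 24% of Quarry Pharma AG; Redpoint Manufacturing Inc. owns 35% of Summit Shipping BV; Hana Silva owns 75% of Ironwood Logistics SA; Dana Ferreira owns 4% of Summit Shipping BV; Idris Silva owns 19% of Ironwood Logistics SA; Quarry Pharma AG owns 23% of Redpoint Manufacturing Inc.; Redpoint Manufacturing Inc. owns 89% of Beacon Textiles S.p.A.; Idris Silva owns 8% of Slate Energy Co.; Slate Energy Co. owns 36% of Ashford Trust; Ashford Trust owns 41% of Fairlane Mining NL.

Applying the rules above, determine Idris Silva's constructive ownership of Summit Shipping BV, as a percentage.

12.394672%

By spousal attribution (R2), Idris Silva is treated as also owning Hana Silva's interest in Ironwood Logistics SA, giving 19% + 75% = 94%.
By spousal attribution (R2), Idris Silva is treated as owning Hana Silva's 10% interest in Summit Shipping BV.
Chain via Ironwood Logistics SA → Quarry Pharma AG → Redpoint Manufacturing Inc. (R1): 94% × 24% × 23% × 35% = 1.81608% of Summit Shipping BV.
Chain via Slate Energy Co. → Ashford Trust → Fairlane Mining NL (R1): 8% × 36% × 41% × 49% = 0.578592% of Summit Shipping BV.
Direct interest in Summit Shipping BV: 10%.
Aggregating (R3): 1.81608% + 0.578592% + 10% = 12.394672%.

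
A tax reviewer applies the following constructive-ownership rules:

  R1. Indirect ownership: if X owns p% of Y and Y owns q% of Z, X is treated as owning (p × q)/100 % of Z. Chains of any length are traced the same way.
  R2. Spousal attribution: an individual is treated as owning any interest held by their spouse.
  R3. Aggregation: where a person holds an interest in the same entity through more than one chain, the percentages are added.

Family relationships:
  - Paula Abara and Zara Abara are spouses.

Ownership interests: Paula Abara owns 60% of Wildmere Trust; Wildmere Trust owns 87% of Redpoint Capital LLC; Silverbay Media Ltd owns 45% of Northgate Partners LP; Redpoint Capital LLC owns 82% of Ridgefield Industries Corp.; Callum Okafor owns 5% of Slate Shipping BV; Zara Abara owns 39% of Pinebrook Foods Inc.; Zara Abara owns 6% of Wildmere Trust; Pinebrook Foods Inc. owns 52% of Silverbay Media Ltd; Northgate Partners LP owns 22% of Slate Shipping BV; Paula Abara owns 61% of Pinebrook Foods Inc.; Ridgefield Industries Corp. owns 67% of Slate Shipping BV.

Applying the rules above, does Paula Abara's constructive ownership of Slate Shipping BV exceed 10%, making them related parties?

By spousal attribution (R2), Paula Abara is treated as also owning Zara Abara's interest in Wildmere Trust, giving 60% + 6% = 66%.
By spousal attribution (R2), Paula Abara is treated as also owning Zara Abara's interest in Pinebrook Foods Inc, giving 61% + 39% = 100%.
Chain via Wildmere Trust → Redpoint Capital LLC → Ridgefield Industries Corp. (R1): 66% × 87% × 82% × 67% = 31.546548% of Slate Shipping BV.
Chain via Pinebrook Foods Inc. → Silverbay Media Ltd → Northgate Partners LP (R1): 100% × 52% × 45% × 22% = 5.148% of Slate Shipping BV.
Aggregating (R3): 31.546548% + 5.148% = 36.694548%.
36.694548% exceeds the 10% threshold, so Paula is a related party to Slate Shipping BV.

Yes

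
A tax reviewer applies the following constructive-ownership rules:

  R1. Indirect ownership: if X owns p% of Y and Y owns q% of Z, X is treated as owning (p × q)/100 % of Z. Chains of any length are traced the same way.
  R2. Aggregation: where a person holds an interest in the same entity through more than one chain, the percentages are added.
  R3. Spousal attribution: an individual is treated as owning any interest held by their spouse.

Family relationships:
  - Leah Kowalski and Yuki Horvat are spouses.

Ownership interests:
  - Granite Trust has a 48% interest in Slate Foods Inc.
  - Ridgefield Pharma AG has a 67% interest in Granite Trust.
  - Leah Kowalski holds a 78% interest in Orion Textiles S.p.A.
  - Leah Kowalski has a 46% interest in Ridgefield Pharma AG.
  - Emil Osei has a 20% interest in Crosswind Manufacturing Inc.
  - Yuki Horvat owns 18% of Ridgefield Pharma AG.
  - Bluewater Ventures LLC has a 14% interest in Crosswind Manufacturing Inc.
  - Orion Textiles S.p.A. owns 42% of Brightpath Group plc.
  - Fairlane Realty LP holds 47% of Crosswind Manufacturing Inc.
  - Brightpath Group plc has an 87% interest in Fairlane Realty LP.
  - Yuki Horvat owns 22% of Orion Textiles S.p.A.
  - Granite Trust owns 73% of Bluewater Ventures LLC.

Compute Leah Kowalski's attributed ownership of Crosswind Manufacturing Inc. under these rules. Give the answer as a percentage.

By spousal attribution (R3), Leah Kowalski is treated as also owning Yuki Horvat's interest in Ridgefield Pharma AG, giving 46% + 18% = 64%.
By spousal attribution (R3), Leah Kowalski is treated as also owning Yuki Horvat's interest in Orion Textiles S.p.A, giving 78% + 22% = 100%.
Chain via Ridgefield Pharma AG → Granite Trust → Bluewater Ventures LLC (R1): 64% × 67% × 73% × 14% = 4.382336% of Crosswind Manufacturing Inc.
Chain via Orion Textiles S.p.A. → Brightpath Group plc → Fairlane Realty LP (R1): 100% × 42% × 87% × 47% = 17.1738% of Crosswind Manufacturing Inc.
Aggregating (R2): 4.382336% + 17.1738% = 21.556136%.

21.556136%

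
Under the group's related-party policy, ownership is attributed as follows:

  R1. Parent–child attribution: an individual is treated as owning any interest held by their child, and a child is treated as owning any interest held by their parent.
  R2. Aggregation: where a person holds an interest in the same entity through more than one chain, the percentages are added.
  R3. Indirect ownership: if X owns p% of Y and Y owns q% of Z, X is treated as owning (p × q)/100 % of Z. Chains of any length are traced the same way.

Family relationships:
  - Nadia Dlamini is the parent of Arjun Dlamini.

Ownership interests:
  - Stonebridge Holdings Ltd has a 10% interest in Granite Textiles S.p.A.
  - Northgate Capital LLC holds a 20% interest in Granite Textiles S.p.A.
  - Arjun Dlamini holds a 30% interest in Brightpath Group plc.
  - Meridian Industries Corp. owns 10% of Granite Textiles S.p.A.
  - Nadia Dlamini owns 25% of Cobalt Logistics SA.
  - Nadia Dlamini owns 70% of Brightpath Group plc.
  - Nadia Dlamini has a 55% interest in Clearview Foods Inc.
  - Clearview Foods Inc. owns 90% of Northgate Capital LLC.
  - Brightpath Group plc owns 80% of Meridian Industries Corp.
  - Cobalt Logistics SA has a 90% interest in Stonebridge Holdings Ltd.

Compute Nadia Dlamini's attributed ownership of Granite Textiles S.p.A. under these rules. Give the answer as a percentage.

20.15%

By parent–child attribution (R1), Nadia Dlamini is treated as also owning Arjun Dlamini's interest in Brightpath Group plc, giving 70% + 30% = 100%.
Chain via Clearview Foods Inc. → Northgate Capital LLC (R3): 55% × 90% × 20% = 9.9% of Granite Textiles S.p.A.
Chain via Cobalt Logistics SA → Stonebridge Holdings Ltd (R3): 25% × 90% × 10% = 2.25% of Granite Textiles S.p.A.
Chain via Brightpath Group plc → Meridian Industries Corp. (R3): 100% × 80% × 10% = 8% of Granite Textiles S.p.A.
Aggregating (R2): 9.9% + 2.25% + 8% = 20.15%.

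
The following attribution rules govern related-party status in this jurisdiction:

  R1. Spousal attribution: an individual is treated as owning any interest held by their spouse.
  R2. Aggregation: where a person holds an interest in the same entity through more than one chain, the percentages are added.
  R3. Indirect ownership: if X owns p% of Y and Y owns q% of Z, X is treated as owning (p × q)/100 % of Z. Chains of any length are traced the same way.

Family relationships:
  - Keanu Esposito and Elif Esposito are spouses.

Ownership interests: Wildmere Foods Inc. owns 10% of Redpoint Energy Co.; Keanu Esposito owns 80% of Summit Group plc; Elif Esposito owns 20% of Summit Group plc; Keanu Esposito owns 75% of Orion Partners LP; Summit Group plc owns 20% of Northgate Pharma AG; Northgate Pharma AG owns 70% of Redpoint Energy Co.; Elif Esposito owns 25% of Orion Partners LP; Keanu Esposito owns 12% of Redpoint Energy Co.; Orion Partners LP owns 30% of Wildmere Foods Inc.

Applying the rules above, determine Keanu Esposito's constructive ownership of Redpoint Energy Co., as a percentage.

29%

By spousal attribution (R1), Keanu Esposito is treated as also owning Elif Esposito's interest in Orion Partners LP, giving 75% + 25% = 100%.
By spousal attribution (R1), Keanu Esposito is treated as also owning Elif Esposito's interest in Summit Group plc, giving 80% + 20% = 100%.
Chain via Orion Partners LP → Wildmere Foods Inc. (R3): 100% × 30% × 10% = 3% of Redpoint Energy Co.
Chain via Summit Group plc → Northgate Pharma AG (R3): 100% × 20% × 70% = 14% of Redpoint Energy Co.
Direct interest in Redpoint Energy Co: 12%.
Aggregating (R2): 3% + 14% + 12% = 29%.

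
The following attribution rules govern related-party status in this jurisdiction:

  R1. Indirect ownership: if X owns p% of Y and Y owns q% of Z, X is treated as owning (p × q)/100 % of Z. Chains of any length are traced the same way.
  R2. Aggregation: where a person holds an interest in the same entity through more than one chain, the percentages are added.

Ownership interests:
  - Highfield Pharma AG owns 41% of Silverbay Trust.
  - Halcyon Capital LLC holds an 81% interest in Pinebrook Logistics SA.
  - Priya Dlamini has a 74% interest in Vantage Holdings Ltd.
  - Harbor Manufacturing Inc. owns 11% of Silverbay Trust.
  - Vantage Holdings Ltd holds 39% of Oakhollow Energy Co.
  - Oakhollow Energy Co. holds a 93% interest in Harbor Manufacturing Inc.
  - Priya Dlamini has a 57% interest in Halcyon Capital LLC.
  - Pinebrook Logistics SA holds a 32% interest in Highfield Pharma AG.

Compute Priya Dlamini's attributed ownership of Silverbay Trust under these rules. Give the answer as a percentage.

9.009882%

Chain via Vantage Holdings Ltd → Oakhollow Energy Co. → Harbor Manufacturing Inc. (R1): 74% × 39% × 93% × 11% = 2.952378% of Silverbay Trust.
Chain via Halcyon Capital LLC → Pinebrook Logistics SA → Highfield Pharma AG (R1): 57% × 81% × 32% × 41% = 6.057504% of Silverbay Trust.
Aggregating (R2): 2.952378% + 6.057504% = 9.009882%.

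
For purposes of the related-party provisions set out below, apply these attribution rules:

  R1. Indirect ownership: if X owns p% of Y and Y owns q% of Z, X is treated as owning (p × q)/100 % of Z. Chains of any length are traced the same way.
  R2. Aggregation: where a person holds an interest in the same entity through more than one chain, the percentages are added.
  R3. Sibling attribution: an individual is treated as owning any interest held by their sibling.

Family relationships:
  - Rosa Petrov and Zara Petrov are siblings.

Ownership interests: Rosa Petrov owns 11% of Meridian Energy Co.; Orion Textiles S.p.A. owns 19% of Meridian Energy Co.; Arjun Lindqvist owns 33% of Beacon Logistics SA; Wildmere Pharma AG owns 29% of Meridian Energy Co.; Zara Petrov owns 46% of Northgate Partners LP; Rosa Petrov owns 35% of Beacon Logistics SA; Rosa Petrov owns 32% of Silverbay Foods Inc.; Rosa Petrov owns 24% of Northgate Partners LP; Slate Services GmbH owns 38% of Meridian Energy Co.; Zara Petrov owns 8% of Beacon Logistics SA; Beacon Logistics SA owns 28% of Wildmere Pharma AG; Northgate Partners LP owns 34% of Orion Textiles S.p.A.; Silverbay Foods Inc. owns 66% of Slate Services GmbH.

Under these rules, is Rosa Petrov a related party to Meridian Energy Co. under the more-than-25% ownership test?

Yes

By sibling attribution (R3), Rosa Petrov is treated as also owning Zara Petrov's interest in Northgate Partners LP, giving 24% + 46% = 70%.
By sibling attribution (R3), Rosa Petrov is treated as also owning Zara Petrov's interest in Beacon Logistics SA, giving 35% + 8% = 43%.
Chain via Northgate Partners LP → Orion Textiles S.p.A. (R1): 70% × 34% × 19% = 4.522% of Meridian Energy Co.
Chain via Beacon Logistics SA → Wildmere Pharma AG (R1): 43% × 28% × 29% = 3.4916% of Meridian Energy Co.
Chain via Silverbay Foods Inc. → Slate Services GmbH (R1): 32% × 66% × 38% = 8.0256% of Meridian Energy Co.
Direct interest in Meridian Energy Co: 11%.
Aggregating (R2): 4.522% + 3.4916% + 8.0256% + 11% = 27.0392%.
27.0392% exceeds the 25% threshold, so Rosa is a related party to Meridian Energy Co.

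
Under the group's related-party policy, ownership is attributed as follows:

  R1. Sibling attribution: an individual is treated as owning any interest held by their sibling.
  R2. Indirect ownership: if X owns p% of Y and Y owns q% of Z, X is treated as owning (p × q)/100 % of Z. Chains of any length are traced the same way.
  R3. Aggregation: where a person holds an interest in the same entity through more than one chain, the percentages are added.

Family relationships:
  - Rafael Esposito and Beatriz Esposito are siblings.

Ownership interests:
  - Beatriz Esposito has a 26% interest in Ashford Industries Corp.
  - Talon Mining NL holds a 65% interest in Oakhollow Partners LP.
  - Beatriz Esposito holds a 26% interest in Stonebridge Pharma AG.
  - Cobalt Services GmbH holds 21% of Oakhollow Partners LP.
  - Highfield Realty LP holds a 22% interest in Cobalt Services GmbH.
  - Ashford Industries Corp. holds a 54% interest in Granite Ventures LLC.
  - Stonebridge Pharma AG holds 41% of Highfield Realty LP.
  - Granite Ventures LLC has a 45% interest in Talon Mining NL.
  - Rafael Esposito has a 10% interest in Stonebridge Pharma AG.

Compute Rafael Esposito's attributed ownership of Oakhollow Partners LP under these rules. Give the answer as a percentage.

By sibling attribution (R1), Rafael Esposito is treated as also owning Beatriz Esposito's interest in Stonebridge Pharma AG, giving 10% + 26% = 36%.
By sibling attribution (R1), Rafael Esposito is treated as owning Beatriz Esposito's 26% interest in Ashford Industries Corp.
Chain via Stonebridge Pharma AG → Highfield Realty LP → Cobalt Services GmbH (R2): 36% × 41% × 22% × 21% = 0.681912% of Oakhollow Partners LP.
Chain via Ashford Industries Corp. → Granite Ventures LLC → Talon Mining NL (R2): 26% × 54% × 45% × 65% = 4.1067% of Oakhollow Partners LP.
Aggregating (R3): 0.681912% + 4.1067% = 4.788612%.

4.788612%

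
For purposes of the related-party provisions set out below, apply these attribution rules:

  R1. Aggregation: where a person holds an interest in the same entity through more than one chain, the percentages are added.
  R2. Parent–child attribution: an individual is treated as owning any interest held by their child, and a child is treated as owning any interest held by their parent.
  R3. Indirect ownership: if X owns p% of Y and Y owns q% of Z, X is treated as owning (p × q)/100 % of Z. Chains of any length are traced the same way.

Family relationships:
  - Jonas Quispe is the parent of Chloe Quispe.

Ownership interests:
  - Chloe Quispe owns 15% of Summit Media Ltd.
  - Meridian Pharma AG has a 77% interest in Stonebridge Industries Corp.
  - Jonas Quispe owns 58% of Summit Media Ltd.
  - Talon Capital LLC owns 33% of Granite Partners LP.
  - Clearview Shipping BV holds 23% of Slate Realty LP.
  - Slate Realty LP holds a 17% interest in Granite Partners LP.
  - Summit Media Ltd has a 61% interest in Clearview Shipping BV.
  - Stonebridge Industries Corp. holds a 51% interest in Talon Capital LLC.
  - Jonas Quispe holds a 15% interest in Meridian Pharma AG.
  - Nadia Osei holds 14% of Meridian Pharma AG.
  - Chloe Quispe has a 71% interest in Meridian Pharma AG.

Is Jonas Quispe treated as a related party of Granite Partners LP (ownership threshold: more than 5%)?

Yes

By parent–child attribution (R2), Jonas Quispe is treated as also owning Chloe Quispe's interest in Meridian Pharma AG, giving 15% + 71% = 86%.
By parent–child attribution (R2), Jonas Quispe is treated as also owning Chloe Quispe's interest in Summit Media Ltd, giving 58% + 15% = 73%.
Chain via Meridian Pharma AG → Stonebridge Industries Corp. → Talon Capital LLC (R3): 86% × 77% × 51% × 33% = 11.144826% of Granite Partners LP.
Chain via Summit Media Ltd → Clearview Shipping BV → Slate Realty LP (R3): 73% × 61% × 23% × 17% = 1.741123% of Granite Partners LP.
Aggregating (R1): 11.144826% + 1.741123% = 12.885949%.
12.885949% exceeds the 5% threshold, so Jonas is a related party to Granite Partners LP.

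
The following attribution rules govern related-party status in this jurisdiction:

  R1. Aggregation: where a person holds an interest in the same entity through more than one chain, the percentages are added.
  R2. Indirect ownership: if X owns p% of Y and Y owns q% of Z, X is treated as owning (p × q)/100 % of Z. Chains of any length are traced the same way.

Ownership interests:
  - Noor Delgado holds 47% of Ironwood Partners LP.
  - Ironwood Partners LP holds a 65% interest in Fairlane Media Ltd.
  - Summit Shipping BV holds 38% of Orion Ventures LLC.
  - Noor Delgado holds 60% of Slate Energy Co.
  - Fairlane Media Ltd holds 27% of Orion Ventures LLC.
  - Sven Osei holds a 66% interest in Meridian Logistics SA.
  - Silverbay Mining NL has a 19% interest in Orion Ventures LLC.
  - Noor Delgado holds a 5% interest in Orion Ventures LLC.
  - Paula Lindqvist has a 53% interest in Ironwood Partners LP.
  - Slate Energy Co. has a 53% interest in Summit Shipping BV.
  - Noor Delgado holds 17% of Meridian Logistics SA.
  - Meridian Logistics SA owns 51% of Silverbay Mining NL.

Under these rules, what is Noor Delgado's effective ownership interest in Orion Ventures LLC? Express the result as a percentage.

26.9798%

Chain via Ironwood Partners LP → Fairlane Media Ltd (R2): 47% × 65% × 27% = 8.2485% of Orion Ventures LLC.
Chain via Slate Energy Co. → Summit Shipping BV (R2): 60% × 53% × 38% = 12.084% of Orion Ventures LLC.
Chain via Meridian Logistics SA → Silverbay Mining NL (R2): 17% × 51% × 19% = 1.6473% of Orion Ventures LLC.
Direct interest in Orion Ventures LLC: 5%.
Aggregating (R1): 8.2485% + 12.084% + 1.6473% + 5% = 26.9798%.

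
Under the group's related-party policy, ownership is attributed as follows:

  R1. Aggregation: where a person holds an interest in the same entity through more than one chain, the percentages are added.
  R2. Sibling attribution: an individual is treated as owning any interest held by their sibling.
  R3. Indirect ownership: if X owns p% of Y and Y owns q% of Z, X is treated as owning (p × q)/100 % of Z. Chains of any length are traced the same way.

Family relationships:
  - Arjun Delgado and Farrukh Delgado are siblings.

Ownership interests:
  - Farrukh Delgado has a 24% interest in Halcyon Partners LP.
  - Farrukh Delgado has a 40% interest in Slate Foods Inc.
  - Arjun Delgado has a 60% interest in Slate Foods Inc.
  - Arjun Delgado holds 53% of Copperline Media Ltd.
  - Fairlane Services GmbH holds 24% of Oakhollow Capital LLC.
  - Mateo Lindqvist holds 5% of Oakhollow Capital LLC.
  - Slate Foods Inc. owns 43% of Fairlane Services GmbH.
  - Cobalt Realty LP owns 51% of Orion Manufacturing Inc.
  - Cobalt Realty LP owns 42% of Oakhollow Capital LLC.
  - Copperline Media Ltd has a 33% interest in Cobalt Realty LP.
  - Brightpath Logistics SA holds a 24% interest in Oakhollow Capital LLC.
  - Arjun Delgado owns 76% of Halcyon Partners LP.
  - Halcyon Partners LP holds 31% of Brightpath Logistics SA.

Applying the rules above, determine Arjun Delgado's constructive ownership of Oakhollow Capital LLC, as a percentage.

By sibling attribution (R2), Arjun Delgado is treated as also owning Farrukh Delgado's interest in Halcyon Partners LP, giving 76% + 24% = 100%.
By sibling attribution (R2), Arjun Delgado is treated as also owning Farrukh Delgado's interest in Slate Foods Inc, giving 60% + 40% = 100%.
Chain via Halcyon Partners LP → Brightpath Logistics SA (R3): 100% × 31% × 24% = 7.44% of Oakhollow Capital LLC.
Chain via Copperline Media Ltd → Cobalt Realty LP (R3): 53% × 33% × 42% = 7.3458% of Oakhollow Capital LLC.
Chain via Slate Foods Inc. → Fairlane Services GmbH (R3): 100% × 43% × 24% = 10.32% of Oakhollow Capital LLC.
Aggregating (R1): 7.44% + 7.3458% + 10.32% = 25.1058%.

25.1058%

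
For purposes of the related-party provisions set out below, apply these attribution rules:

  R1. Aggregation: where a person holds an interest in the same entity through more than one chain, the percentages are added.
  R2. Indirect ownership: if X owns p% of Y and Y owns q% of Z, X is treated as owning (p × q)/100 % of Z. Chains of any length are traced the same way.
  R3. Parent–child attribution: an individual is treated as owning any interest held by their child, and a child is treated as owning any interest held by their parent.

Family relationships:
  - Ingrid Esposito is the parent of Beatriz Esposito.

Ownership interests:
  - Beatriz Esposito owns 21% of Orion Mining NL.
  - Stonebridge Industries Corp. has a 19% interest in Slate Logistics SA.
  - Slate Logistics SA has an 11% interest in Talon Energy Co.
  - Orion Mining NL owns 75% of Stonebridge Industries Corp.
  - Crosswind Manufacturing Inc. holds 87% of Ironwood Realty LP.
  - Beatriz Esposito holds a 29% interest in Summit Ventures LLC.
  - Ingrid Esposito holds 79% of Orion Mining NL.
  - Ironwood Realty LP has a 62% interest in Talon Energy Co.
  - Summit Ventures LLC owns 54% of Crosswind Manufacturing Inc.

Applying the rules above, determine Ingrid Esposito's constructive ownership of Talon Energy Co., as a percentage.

By parent–child attribution (R3), Ingrid Esposito is treated as also owning Beatriz Esposito's interest in Orion Mining NL, giving 79% + 21% = 100%.
By parent–child attribution (R3), Ingrid Esposito is treated as owning Beatriz Esposito's 29% interest in Summit Ventures LLC.
Chain via Orion Mining NL → Stonebridge Industries Corp. → Slate Logistics SA (R2): 100% × 75% × 19% × 11% = 1.5675% of Talon Energy Co.
Chain via Summit Ventures LLC → Crosswind Manufacturing Inc. → Ironwood Realty LP (R2): 29% × 54% × 87% × 62% = 8.447004% of Talon Energy Co.
Aggregating (R1): 1.5675% + 8.447004% = 10.014504%.

10.014504%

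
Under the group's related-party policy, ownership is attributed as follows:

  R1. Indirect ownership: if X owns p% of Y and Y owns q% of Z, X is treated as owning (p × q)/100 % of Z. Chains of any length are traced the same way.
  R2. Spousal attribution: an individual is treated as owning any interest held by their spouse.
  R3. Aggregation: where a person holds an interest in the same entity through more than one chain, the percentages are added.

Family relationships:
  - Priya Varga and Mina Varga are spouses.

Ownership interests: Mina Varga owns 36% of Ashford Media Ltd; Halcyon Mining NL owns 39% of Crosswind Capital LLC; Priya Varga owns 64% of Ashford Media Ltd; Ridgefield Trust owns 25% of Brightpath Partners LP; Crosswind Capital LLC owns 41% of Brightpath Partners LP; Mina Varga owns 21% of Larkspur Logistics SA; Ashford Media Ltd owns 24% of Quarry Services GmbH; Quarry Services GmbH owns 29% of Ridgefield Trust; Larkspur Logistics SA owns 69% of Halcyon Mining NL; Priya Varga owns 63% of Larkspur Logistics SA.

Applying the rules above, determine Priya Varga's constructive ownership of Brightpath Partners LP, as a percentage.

11.007804%

By spousal attribution (R2), Priya Varga is treated as also owning Mina Varga's interest in Ashford Media Ltd, giving 64% + 36% = 100%.
By spousal attribution (R2), Priya Varga is treated as also owning Mina Varga's interest in Larkspur Logistics SA, giving 63% + 21% = 84%.
Chain via Ashford Media Ltd → Quarry Services GmbH → Ridgefield Trust (R1): 100% × 24% × 29% × 25% = 1.74% of Brightpath Partners LP.
Chain via Larkspur Logistics SA → Halcyon Mining NL → Crosswind Capital LLC (R1): 84% × 69% × 39% × 41% = 9.267804% of Brightpath Partners LP.
Aggregating (R3): 1.74% + 9.267804% = 11.007804%.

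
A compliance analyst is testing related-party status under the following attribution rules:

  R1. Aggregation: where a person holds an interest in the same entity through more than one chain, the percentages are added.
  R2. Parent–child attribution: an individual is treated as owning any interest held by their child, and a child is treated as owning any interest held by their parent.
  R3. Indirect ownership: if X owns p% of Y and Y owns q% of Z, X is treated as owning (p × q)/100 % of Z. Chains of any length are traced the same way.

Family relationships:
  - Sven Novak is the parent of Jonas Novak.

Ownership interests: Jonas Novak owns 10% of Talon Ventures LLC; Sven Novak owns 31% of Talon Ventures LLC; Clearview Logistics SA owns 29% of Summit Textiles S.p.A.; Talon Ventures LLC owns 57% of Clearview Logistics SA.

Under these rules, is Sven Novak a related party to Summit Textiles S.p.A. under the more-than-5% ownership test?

By parent–child attribution (R2), Sven Novak is treated as also owning Jonas Novak's interest in Talon Ventures LLC, giving 31% + 10% = 41%.
Chain via Talon Ventures LLC → Clearview Logistics SA (R3): 41% × 57% × 29% = 6.7773% of Summit Textiles S.p.A.
6.7773% exceeds the 5% threshold, so Sven is a related party to Summit Textiles S.p.A.

Yes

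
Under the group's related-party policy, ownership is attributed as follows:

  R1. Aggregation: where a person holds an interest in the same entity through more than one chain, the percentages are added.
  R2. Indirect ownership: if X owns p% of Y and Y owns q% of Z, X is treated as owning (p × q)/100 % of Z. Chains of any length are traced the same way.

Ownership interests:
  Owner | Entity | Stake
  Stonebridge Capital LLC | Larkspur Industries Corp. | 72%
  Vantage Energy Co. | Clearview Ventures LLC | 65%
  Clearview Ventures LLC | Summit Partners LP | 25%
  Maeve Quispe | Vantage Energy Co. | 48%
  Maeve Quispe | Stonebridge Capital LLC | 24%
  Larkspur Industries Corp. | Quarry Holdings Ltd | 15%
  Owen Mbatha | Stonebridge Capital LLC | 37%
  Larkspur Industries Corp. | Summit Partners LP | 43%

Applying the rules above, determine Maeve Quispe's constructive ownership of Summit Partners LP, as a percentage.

Chain via Vantage Energy Co. → Clearview Ventures LLC (R2): 48% × 65% × 25% = 7.8% of Summit Partners LP.
Chain via Stonebridge Capital LLC → Larkspur Industries Corp. (R2): 24% × 72% × 43% = 7.4304% of Summit Partners LP.
Aggregating (R1): 7.8% + 7.4304% = 15.2304%.

15.2304%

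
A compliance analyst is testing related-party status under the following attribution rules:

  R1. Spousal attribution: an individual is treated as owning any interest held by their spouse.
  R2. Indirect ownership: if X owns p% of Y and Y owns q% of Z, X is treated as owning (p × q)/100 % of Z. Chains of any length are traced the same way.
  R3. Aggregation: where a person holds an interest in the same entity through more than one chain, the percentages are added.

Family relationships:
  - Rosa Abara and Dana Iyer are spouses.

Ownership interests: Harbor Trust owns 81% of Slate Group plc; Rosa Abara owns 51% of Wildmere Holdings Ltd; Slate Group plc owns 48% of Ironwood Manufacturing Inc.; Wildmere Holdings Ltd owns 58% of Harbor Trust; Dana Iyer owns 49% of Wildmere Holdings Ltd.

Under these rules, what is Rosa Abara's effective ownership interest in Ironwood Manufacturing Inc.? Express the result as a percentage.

22.5504%

By spousal attribution (R1), Rosa Abara is treated as also owning Dana Iyer's interest in Wildmere Holdings Ltd, giving 51% + 49% = 100%.
Chain via Wildmere Holdings Ltd → Harbor Trust → Slate Group plc (R2): 100% × 58% × 81% × 48% = 22.5504% of Ironwood Manufacturing Inc.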